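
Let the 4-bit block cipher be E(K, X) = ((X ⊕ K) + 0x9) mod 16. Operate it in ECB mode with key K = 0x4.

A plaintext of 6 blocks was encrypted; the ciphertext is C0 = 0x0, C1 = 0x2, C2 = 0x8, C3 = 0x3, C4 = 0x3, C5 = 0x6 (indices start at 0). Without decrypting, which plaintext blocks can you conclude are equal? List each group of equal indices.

P3 = P4

ECB encrypts each block independently with the same key, so equal ciphertext blocks imply equal plaintext blocks.
C3 = C4 = 0x3, so P3 = P4.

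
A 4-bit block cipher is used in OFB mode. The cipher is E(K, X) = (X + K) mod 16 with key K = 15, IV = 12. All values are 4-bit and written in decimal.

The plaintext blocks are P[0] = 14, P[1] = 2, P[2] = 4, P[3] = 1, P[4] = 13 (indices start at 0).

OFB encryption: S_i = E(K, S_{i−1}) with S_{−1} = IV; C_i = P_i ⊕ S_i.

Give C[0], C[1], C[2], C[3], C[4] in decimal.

C[0] = 5, C[1] = 8, C[2] = 13, C[3] = 9, C[4] = 10

C[0]: S = E(K, 12) = 11; 14 ⊕ 11 = 5.
C[1]: S = E(K, 11) = 10; 2 ⊕ 10 = 8.
C[2]: S = E(K, 10) = 9; 4 ⊕ 9 = 13.
C[3]: S = E(K, 9) = 8; 1 ⊕ 8 = 9.
C[4]: S = E(K, 8) = 7; 13 ⊕ 7 = 10.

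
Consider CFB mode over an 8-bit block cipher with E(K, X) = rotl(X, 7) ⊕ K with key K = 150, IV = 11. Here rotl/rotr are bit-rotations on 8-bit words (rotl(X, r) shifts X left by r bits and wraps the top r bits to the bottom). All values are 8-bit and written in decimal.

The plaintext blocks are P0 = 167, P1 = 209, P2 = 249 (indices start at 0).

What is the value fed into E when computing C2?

CFB encryption: C_i = P_i ⊕ E(K, C_{i−1}), with C_{−1} = IV.
C0: E(K, 11) = 19; 167 ⊕ 19 = 180.
C1: E(K, 180) = 204; 209 ⊕ 204 = 29.
C2: E(K, 29) = 24; 249 ⊕ 24 = 225.
So the input to E for block 2 is 29.

29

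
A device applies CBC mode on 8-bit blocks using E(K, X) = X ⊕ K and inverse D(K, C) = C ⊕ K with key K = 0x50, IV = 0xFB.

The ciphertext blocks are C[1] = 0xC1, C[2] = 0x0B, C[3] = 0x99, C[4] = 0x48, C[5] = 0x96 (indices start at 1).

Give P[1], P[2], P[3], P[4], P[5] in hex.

P[1] = 0x6A, P[2] = 0x9A, P[3] = 0xC2, P[4] = 0x81, P[5] = 0x8E

CBC decryption: P_i = D(K, C_i) ⊕ C_{i−1}, with C_{0} = IV.
P[1]: D(K, 0xC1) = 0x91; 0x91 ⊕ 0xFB = 0x6A.
P[2]: D(K, 0x0B) = 0x5B; 0x5B ⊕ 0xC1 = 0x9A.
P[3]: D(K, 0x99) = 0xC9; 0xC9 ⊕ 0x0B = 0xC2.
P[4]: D(K, 0x48) = 0x18; 0x18 ⊕ 0x99 = 0x81.
P[5]: D(K, 0x96) = 0xC6; 0xC6 ⊕ 0x48 = 0x8E.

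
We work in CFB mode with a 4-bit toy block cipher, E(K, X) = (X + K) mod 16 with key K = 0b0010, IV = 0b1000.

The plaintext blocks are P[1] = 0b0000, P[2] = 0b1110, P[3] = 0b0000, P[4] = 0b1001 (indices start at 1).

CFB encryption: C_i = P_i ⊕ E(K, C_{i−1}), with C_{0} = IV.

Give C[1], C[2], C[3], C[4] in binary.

C[1]: E(K, 0b1000) = 0b1010; 0b0000 ⊕ 0b1010 = 0b1010.
C[2]: E(K, 0b1010) = 0b1100; 0b1110 ⊕ 0b1100 = 0b0010.
C[3]: E(K, 0b0010) = 0b0100; 0b0000 ⊕ 0b0100 = 0b0100.
C[4]: E(K, 0b0100) = 0b0110; 0b1001 ⊕ 0b0110 = 0b1111.

C[1] = 0b1010, C[2] = 0b0010, C[3] = 0b0100, C[4] = 0b1111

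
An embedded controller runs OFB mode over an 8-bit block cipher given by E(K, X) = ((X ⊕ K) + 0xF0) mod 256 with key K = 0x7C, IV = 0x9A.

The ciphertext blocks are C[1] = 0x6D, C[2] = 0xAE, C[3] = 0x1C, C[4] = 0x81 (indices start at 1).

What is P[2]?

P[2] = 0x34

OFB decryption: S_i = E(K, S_{i−1}) with S_{0} = IV; P_i = C_i ⊕ S_i.
P[1]: S = E(K, 0x9A) = 0xD6; 0x6D ⊕ 0xD6 = 0xBB.
P[2]: S = E(K, 0xD6) = 0x9A; 0xAE ⊕ 0x9A = 0x34.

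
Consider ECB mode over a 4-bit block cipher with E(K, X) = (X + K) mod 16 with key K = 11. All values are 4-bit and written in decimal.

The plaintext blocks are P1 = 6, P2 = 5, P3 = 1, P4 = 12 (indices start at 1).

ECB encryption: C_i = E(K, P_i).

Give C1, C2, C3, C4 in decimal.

C1 = 1, C2 = 0, C3 = 12, C4 = 7

C1: E(K, 6) = 1.
C2: E(K, 5) = 0.
C3: E(K, 1) = 12.
C4: E(K, 12) = 7.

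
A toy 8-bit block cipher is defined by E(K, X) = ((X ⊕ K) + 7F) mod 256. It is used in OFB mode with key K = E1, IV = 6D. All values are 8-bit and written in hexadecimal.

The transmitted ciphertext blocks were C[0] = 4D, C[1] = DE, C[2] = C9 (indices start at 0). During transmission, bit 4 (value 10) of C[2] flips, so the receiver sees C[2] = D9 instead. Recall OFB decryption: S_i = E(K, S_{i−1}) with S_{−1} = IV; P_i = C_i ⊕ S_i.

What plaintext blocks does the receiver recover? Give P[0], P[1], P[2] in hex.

Only C[2] changed, to D9. In OFB, a change in C_i flips the same bit in P_i only; the keystream is unaffected. Decrypting the received ciphertext:
P[0]: S = E(K, 6D) = 0B; 4D ⊕ 0B = 46.
P[1]: S = E(K, 0B) = 69; DE ⊕ 69 = B7.
P[2]: S = E(K, 69) = 07; D9 ⊕ 07 = DE.
Blocks that differ from the original plaintext: P[2].

P[0] = 46, P[1] = B7, P[2] = DE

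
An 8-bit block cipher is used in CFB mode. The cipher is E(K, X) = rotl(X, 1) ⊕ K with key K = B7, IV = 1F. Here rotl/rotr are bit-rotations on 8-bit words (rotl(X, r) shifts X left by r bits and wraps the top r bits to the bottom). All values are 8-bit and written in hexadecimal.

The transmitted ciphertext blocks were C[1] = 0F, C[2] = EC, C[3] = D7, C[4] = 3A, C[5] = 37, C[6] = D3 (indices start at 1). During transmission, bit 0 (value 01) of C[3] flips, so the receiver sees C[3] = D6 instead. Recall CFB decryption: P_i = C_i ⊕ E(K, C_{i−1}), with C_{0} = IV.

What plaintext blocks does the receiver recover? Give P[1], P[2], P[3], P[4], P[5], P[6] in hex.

P[1] = 86, P[2] = 45, P[3] = B8, P[4] = 20, P[5] = F4, P[6] = 0A

Only C[3] changed, to D6. In CFB, a change in C_i flips the same bit in P_i and garbles P_{i+1}. Decrypting the received ciphertext:
P[1]: E(K, 1F) = 89; 0F ⊕ 89 = 86.
P[2]: E(K, 0F) = A9; EC ⊕ A9 = 45.
P[3]: E(K, EC) = 6E; D6 ⊕ 6E = B8.
P[4]: E(K, D6) = 1A; 3A ⊕ 1A = 20.
P[5]: E(K, 3A) = C3; 37 ⊕ C3 = F4.
P[6]: E(K, 37) = D9; D3 ⊕ D9 = 0A.
Blocks that differ from the original plaintext: P[3], P[4].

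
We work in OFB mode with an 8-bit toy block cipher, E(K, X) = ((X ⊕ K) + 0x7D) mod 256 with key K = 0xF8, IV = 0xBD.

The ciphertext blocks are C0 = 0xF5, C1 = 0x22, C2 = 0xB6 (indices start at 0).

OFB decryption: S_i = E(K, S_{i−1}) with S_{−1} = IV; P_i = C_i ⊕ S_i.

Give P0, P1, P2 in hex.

P0: S = E(K, 0xBD) = 0xC2; 0xF5 ⊕ 0xC2 = 0x37.
P1: S = E(K, 0xC2) = 0xB7; 0x22 ⊕ 0xB7 = 0x95.
P2: S = E(K, 0xB7) = 0xCC; 0xB6 ⊕ 0xCC = 0x7A.

P0 = 0x37, P1 = 0x95, P2 = 0x7A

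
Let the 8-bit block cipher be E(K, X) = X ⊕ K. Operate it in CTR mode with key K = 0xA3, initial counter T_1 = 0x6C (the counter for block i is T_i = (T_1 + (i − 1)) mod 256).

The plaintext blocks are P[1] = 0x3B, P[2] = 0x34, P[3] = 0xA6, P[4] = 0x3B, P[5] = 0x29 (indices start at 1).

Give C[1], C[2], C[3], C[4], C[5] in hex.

C[1] = 0xF4, C[2] = 0xFA, C[3] = 0x6B, C[4] = 0xF7, C[5] = 0xFA

CTR encryption: S_i = E(K, T_i) where T_i is the counter for block i; C_i = P_i ⊕ S_i.
C[1]: T = 0x6C, S = E(K, T) = 0xCF; 0x3B ⊕ 0xCF = 0xF4.
C[2]: T = 0x6D, S = E(K, T) = 0xCE; 0x34 ⊕ 0xCE = 0xFA.
C[3]: T = 0x6E, S = E(K, T) = 0xCD; 0xA6 ⊕ 0xCD = 0x6B.
C[4]: T = 0x6F, S = E(K, T) = 0xCC; 0x3B ⊕ 0xCC = 0xF7.
C[5]: T = 0x70, S = E(K, T) = 0xD3; 0x29 ⊕ 0xD3 = 0xFA.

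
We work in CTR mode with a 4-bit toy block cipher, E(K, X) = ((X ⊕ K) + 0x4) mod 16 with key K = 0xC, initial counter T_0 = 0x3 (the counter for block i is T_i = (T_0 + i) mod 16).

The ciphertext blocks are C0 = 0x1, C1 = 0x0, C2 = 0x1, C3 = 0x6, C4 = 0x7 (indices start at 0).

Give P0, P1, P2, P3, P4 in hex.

P0 = 0x2, P1 = 0xC, P2 = 0xC, P3 = 0x8, P4 = 0x8

CTR decryption: S_i = E(K, T_i) where T_i is the counter for block i; P_i = C_i ⊕ S_i.
P0: T = 0x3, S = E(K, T) = 0x3; 0x1 ⊕ 0x3 = 0x2.
P1: T = 0x4, S = E(K, T) = 0xC; 0x0 ⊕ 0xC = 0xC.
P2: T = 0x5, S = E(K, T) = 0xD; 0x1 ⊕ 0xD = 0xC.
P3: T = 0x6, S = E(K, T) = 0xE; 0x6 ⊕ 0xE = 0x8.
P4: T = 0x7, S = E(K, T) = 0xF; 0x7 ⊕ 0xF = 0x8.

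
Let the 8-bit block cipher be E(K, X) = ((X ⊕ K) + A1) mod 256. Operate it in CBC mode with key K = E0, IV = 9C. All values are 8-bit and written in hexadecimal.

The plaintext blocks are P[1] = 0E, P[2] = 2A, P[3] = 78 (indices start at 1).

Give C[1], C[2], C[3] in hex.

C[1] = 13, C[2] = 7A, C[3] = 83

CBC encryption: C_i = E(K, P_i ⊕ C_{i−1}), with C_{0} = IV.
C[1]: P[1] ⊕ 9C = 92; E(K, 92) = 13.
C[2]: P[2] ⊕ 13 = 39; E(K, 39) = 7A.
C[3]: P[3] ⊕ 7A = 02; E(K, 02) = 83.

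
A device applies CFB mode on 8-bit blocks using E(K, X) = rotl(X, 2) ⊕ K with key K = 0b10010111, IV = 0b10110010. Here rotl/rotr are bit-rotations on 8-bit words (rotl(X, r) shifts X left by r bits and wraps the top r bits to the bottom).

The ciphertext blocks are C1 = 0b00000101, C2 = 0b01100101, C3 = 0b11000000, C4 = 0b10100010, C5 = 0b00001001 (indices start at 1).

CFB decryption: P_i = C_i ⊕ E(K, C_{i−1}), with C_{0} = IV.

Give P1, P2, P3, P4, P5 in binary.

P1: E(K, 0b10110010) = 0b01011101; 0b00000101 ⊕ 0b01011101 = 0b01011000.
P2: E(K, 0b00000101) = 0b10000011; 0b01100101 ⊕ 0b10000011 = 0b11100110.
P3: E(K, 0b01100101) = 0b00000010; 0b11000000 ⊕ 0b00000010 = 0b11000010.
P4: E(K, 0b11000000) = 0b10010100; 0b10100010 ⊕ 0b10010100 = 0b00110110.
P5: E(K, 0b10100010) = 0b00011101; 0b00001001 ⊕ 0b00011101 = 0b00010100.

P1 = 0b01011000, P2 = 0b11100110, P3 = 0b11000010, P4 = 0b00110110, P5 = 0b00010100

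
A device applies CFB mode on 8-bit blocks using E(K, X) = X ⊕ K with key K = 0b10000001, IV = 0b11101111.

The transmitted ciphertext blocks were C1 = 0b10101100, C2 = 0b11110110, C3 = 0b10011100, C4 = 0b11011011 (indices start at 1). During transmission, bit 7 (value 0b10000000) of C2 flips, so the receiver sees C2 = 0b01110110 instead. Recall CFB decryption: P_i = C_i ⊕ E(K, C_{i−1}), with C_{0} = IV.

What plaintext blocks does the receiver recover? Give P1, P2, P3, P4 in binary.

P1 = 0b11000010, P2 = 0b01011011, P3 = 0b01101011, P4 = 0b11000110

Only C2 changed, to 0b01110110. In CFB, a change in C_i flips the same bit in P_i and garbles P_{i+1}. Decrypting the received ciphertext:
P1: E(K, 0b11101111) = 0b01101110; 0b10101100 ⊕ 0b01101110 = 0b11000010.
P2: E(K, 0b10101100) = 0b00101101; 0b01110110 ⊕ 0b00101101 = 0b01011011.
P3: E(K, 0b01110110) = 0b11110111; 0b10011100 ⊕ 0b11110111 = 0b01101011.
P4: E(K, 0b10011100) = 0b00011101; 0b11011011 ⊕ 0b00011101 = 0b11000110.
Blocks that differ from the original plaintext: P2, P3.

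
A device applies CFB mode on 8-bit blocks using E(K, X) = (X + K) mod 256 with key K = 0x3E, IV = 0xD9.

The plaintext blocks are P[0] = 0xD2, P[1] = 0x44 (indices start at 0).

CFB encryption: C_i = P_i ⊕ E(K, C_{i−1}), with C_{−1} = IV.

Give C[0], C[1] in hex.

C[0]: E(K, 0xD9) = 0x17; 0xD2 ⊕ 0x17 = 0xC5.
C[1]: E(K, 0xC5) = 0x03; 0x44 ⊕ 0x03 = 0x47.

C[0] = 0xC5, C[1] = 0x47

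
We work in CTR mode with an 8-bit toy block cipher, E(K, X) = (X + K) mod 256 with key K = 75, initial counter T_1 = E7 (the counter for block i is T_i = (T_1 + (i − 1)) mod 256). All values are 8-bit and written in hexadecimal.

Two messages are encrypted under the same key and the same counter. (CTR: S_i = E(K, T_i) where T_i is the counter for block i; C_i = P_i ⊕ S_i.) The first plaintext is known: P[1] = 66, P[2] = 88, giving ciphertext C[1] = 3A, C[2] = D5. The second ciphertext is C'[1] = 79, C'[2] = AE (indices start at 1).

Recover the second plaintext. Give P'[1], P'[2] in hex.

P'[1] = 25, P'[2] = F3

In CTR with a reused counter, both messages share the same keystream S_i, so C_i ⊕ C'_i = P_i ⊕ P'_i and thus P'_i = P_i ⊕ C_i ⊕ C'_i.
P'[1]: 66 ⊕ 3A ⊕ 79 = 25.
P'[2]: 88 ⊕ D5 ⊕ AE = F3.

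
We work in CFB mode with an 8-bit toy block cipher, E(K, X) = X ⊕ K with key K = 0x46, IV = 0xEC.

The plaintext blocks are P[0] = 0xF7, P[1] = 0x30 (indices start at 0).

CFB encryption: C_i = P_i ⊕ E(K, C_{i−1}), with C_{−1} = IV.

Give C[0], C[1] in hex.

C[0]: E(K, 0xEC) = 0xAA; 0xF7 ⊕ 0xAA = 0x5D.
C[1]: E(K, 0x5D) = 0x1B; 0x30 ⊕ 0x1B = 0x2B.

C[0] = 0x5D, C[1] = 0x2B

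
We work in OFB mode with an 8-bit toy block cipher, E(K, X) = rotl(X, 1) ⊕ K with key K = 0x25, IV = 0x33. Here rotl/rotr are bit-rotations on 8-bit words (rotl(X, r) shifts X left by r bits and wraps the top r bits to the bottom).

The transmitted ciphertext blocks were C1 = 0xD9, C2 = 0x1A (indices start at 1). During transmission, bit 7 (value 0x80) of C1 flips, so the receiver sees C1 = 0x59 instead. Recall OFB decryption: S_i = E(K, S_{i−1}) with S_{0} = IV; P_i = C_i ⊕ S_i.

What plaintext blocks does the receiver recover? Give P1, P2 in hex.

P1 = 0x1A, P2 = 0xB9

Only C1 changed, to 0x59. In OFB, a change in C_i flips the same bit in P_i only; the keystream is unaffected. Decrypting the received ciphertext:
P1: S = E(K, 0x33) = 0x43; 0x59 ⊕ 0x43 = 0x1A.
P2: S = E(K, 0x43) = 0xA3; 0x1A ⊕ 0xA3 = 0xB9.
Blocks that differ from the original plaintext: P1.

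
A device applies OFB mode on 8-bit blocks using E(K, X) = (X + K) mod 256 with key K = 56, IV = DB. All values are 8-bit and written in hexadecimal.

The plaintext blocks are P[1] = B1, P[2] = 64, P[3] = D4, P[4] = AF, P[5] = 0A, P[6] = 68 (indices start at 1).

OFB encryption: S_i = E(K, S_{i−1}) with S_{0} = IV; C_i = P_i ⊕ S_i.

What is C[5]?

C[1]: S = E(K, DB) = 31; B1 ⊕ 31 = 80.
C[2]: S = E(K, 31) = 87; 64 ⊕ 87 = E3.
C[3]: S = E(K, 87) = DD; D4 ⊕ DD = 09.
C[4]: S = E(K, DD) = 33; AF ⊕ 33 = 9C.
C[5]: S = E(K, 33) = 89; 0A ⊕ 89 = 83.

C[5] = 83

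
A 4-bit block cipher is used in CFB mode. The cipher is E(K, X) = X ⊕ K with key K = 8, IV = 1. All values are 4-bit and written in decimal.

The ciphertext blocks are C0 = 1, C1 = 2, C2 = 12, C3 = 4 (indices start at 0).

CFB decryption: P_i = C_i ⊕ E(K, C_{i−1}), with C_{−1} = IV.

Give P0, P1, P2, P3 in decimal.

P0 = 8, P1 = 11, P2 = 6, P3 = 0

P0: E(K, 1) = 9; 1 ⊕ 9 = 8.
P1: E(K, 1) = 9; 2 ⊕ 9 = 11.
P2: E(K, 2) = 10; 12 ⊕ 10 = 6.
P3: E(K, 12) = 4; 4 ⊕ 4 = 0.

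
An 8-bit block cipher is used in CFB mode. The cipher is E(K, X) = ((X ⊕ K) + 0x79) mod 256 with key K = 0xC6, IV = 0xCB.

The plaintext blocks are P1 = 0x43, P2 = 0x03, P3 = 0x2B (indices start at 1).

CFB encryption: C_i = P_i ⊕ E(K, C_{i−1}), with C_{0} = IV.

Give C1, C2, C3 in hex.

C1 = 0xC5, C2 = 0x7F, C3 = 0x19

C1: E(K, 0xCB) = 0x86; 0x43 ⊕ 0x86 = 0xC5.
C2: E(K, 0xC5) = 0x7C; 0x03 ⊕ 0x7C = 0x7F.
C3: E(K, 0x7F) = 0x32; 0x2B ⊕ 0x32 = 0x19.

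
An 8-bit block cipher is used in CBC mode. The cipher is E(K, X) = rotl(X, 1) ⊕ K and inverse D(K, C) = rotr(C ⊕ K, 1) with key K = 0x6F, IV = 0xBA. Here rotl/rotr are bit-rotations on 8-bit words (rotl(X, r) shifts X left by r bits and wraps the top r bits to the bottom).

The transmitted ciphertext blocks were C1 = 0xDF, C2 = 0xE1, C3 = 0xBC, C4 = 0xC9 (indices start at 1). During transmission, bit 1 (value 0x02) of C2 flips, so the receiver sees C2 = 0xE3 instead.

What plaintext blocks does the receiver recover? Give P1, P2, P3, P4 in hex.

P1 = 0xE2, P2 = 0x99, P3 = 0x0A, P4 = 0xEF

CBC decryption: P_i = D(K, C_i) ⊕ C_{i−1}, with C_{0} = IV.
Only C2 changed, to 0xE3. In CBC, a change in C_i garbles P_i and flips the same bit in P_{i+1}. Decrypting the received ciphertext:
P1: D(K, 0xDF) = 0x58; 0x58 ⊕ 0xBA = 0xE2.
P2: D(K, 0xE3) = 0x46; 0x46 ⊕ 0xDF = 0x99.
P3: D(K, 0xBC) = 0xE9; 0xE9 ⊕ 0xE3 = 0x0A.
P4: D(K, 0xC9) = 0x53; 0x53 ⊕ 0xBC = 0xEF.
Blocks that differ from the original plaintext: P2, P3.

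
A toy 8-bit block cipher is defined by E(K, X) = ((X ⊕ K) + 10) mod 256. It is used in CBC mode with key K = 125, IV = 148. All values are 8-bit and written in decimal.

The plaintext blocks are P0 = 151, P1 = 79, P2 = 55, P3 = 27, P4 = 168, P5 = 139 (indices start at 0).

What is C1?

CBC encryption: C_i = E(K, P_i ⊕ C_{i−1}), with C_{−1} = IV.
C0: P0 ⊕ 148 = 3; E(K, 3) = 136.
C1: P1 ⊕ 136 = 199; E(K, 199) = 196.

C1 = 196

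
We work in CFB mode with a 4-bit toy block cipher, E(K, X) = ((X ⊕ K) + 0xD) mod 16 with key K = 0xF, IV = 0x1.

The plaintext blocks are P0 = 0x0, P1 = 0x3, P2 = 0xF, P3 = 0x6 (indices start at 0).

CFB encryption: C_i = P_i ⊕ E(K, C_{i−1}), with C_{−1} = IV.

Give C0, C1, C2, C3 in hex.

C0: E(K, 0x1) = 0xB; 0x0 ⊕ 0xB = 0xB.
C1: E(K, 0xB) = 0x1; 0x3 ⊕ 0x1 = 0x2.
C2: E(K, 0x2) = 0xA; 0xF ⊕ 0xA = 0x5.
C3: E(K, 0x5) = 0x7; 0x6 ⊕ 0x7 = 0x1.

C0 = 0xB, C1 = 0x2, C2 = 0x5, C3 = 0x1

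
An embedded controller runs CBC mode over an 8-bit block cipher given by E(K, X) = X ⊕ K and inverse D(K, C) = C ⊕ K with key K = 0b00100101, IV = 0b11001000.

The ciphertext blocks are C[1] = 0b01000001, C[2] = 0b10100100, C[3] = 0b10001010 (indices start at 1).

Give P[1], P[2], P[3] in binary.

P[1] = 0b10101100, P[2] = 0b11000000, P[3] = 0b00001011

CBC decryption: P_i = D(K, C_i) ⊕ C_{i−1}, with C_{0} = IV.
P[1]: D(K, 0b01000001) = 0b01100100; 0b01100100 ⊕ 0b11001000 = 0b10101100.
P[2]: D(K, 0b10100100) = 0b10000001; 0b10000001 ⊕ 0b01000001 = 0b11000000.
P[3]: D(K, 0b10001010) = 0b10101111; 0b10101111 ⊕ 0b10100100 = 0b00001011.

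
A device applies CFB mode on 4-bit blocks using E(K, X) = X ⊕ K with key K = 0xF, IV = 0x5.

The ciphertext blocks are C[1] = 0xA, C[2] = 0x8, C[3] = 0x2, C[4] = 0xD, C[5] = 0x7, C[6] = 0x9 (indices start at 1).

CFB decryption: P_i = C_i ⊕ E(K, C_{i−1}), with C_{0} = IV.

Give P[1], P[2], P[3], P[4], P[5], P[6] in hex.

P[1]: E(K, 0x5) = 0xA; 0xA ⊕ 0xA = 0x0.
P[2]: E(K, 0xA) = 0x5; 0x8 ⊕ 0x5 = 0xD.
P[3]: E(K, 0x8) = 0x7; 0x2 ⊕ 0x7 = 0x5.
P[4]: E(K, 0x2) = 0xD; 0xD ⊕ 0xD = 0x0.
P[5]: E(K, 0xD) = 0x2; 0x7 ⊕ 0x2 = 0x5.
P[6]: E(K, 0x7) = 0x8; 0x9 ⊕ 0x8 = 0x1.

P[1] = 0x0, P[2] = 0xD, P[3] = 0x5, P[4] = 0x0, P[5] = 0x5, P[6] = 0x1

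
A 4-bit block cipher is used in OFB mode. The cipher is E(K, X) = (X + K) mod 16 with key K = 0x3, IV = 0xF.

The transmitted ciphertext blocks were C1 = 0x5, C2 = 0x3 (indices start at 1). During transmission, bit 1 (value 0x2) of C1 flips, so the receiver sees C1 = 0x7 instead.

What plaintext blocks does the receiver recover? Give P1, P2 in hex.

P1 = 0x5, P2 = 0x6

OFB decryption: S_i = E(K, S_{i−1}) with S_{0} = IV; P_i = C_i ⊕ S_i.
Only C1 changed, to 0x7. In OFB, a change in C_i flips the same bit in P_i only; the keystream is unaffected. Decrypting the received ciphertext:
P1: S = E(K, 0xF) = 0x2; 0x7 ⊕ 0x2 = 0x5.
P2: S = E(K, 0x2) = 0x5; 0x3 ⊕ 0x5 = 0x6.
Blocks that differ from the original plaintext: P1.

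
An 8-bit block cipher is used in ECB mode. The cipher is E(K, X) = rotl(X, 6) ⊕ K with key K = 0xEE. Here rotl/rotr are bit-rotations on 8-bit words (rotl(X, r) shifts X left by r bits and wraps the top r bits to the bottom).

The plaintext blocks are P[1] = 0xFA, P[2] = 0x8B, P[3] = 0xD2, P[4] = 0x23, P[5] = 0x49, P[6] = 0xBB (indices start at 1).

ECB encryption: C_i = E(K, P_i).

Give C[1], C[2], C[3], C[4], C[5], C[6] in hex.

C[1] = 0x50, C[2] = 0x0C, C[3] = 0x5A, C[4] = 0x26, C[5] = 0xBC, C[6] = 0x00

C[1]: E(K, 0xFA) = 0x50.
C[2]: E(K, 0x8B) = 0x0C.
C[3]: E(K, 0xD2) = 0x5A.
C[4]: E(K, 0x23) = 0x26.
C[5]: E(K, 0x49) = 0xBC.
C[6]: E(K, 0xBB) = 0x00.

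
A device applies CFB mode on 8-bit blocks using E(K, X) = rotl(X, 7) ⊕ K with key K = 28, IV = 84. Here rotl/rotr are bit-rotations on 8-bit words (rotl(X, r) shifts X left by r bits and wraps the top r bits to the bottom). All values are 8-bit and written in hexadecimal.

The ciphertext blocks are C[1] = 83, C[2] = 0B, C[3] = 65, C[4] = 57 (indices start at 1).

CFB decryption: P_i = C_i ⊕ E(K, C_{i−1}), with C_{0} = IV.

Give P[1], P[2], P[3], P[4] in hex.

P[1] = E9, P[2] = E2, P[3] = C8, P[4] = CD

P[1]: E(K, 84) = 6A; 83 ⊕ 6A = E9.
P[2]: E(K, 83) = E9; 0B ⊕ E9 = E2.
P[3]: E(K, 0B) = AD; 65 ⊕ AD = C8.
P[4]: E(K, 65) = 9A; 57 ⊕ 9A = CD.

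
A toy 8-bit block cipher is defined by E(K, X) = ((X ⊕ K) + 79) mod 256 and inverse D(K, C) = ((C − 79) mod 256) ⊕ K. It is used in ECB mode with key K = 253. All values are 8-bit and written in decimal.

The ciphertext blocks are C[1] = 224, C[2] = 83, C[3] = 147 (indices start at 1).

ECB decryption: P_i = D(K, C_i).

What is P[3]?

P[3]: D(K, 147) = 185.

P[3] = 185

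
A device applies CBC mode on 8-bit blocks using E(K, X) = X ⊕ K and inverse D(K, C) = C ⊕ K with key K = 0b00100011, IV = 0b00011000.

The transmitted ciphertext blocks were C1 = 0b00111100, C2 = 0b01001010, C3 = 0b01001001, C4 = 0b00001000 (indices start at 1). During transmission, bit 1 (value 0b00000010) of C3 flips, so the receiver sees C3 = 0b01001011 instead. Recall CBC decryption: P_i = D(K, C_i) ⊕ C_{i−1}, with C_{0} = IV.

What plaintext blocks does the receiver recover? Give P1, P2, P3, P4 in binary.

P1 = 0b00000111, P2 = 0b01010101, P3 = 0b00100010, P4 = 0b01100000

Only C3 changed, to 0b01001011. In CBC, a change in C_i garbles P_i and flips the same bit in P_{i+1}. Decrypting the received ciphertext:
P1: D(K, 0b00111100) = 0b00011111; 0b00011111 ⊕ 0b00011000 = 0b00000111.
P2: D(K, 0b01001010) = 0b01101001; 0b01101001 ⊕ 0b00111100 = 0b01010101.
P3: D(K, 0b01001011) = 0b01101000; 0b01101000 ⊕ 0b01001010 = 0b00100010.
P4: D(K, 0b00001000) = 0b00101011; 0b00101011 ⊕ 0b01001011 = 0b01100000.
Blocks that differ from the original plaintext: P3, P4.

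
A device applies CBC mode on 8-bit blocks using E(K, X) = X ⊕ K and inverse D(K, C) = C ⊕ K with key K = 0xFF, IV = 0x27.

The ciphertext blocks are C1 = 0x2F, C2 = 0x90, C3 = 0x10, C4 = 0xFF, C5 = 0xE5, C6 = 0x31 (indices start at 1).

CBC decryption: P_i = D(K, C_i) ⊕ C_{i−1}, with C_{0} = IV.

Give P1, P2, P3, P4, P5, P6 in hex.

P1 = 0xF7, P2 = 0x40, P3 = 0x7F, P4 = 0x10, P5 = 0xE5, P6 = 0x2B

P1: D(K, 0x2F) = 0xD0; 0xD0 ⊕ 0x27 = 0xF7.
P2: D(K, 0x90) = 0x6F; 0x6F ⊕ 0x2F = 0x40.
P3: D(K, 0x10) = 0xEF; 0xEF ⊕ 0x90 = 0x7F.
P4: D(K, 0xFF) = 0x00; 0x00 ⊕ 0x10 = 0x10.
P5: D(K, 0xE5) = 0x1A; 0x1A ⊕ 0xFF = 0xE5.
P6: D(K, 0x31) = 0xCE; 0xCE ⊕ 0xE5 = 0x2B.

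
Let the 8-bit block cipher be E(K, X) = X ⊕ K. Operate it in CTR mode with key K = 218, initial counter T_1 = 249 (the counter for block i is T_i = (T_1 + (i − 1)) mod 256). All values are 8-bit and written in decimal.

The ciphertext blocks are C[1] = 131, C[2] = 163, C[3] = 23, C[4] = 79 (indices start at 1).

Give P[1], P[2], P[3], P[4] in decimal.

P[1] = 160, P[2] = 131, P[3] = 54, P[4] = 105

CTR decryption: S_i = E(K, T_i) where T_i is the counter for block i; P_i = C_i ⊕ S_i.
P[1]: T = 249, S = E(K, T) = 35; 131 ⊕ 35 = 160.
P[2]: T = 250, S = E(K, T) = 32; 163 ⊕ 32 = 131.
P[3]: T = 251, S = E(K, T) = 33; 23 ⊕ 33 = 54.
P[4]: T = 252, S = E(K, T) = 38; 79 ⊕ 38 = 105.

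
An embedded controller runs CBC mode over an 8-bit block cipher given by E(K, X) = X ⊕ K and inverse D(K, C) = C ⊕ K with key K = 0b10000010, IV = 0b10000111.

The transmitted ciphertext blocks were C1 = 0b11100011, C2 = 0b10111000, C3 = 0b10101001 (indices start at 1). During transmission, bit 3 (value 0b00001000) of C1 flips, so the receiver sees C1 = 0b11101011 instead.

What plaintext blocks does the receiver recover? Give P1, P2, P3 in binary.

P1 = 0b11101110, P2 = 0b11010001, P3 = 0b10010011

CBC decryption: P_i = D(K, C_i) ⊕ C_{i−1}, with C_{0} = IV.
Only C1 changed, to 0b11101011. In CBC, a change in C_i garbles P_i and flips the same bit in P_{i+1}. Decrypting the received ciphertext:
P1: D(K, 0b11101011) = 0b01101001; 0b01101001 ⊕ 0b10000111 = 0b11101110.
P2: D(K, 0b10111000) = 0b00111010; 0b00111010 ⊕ 0b11101011 = 0b11010001.
P3: D(K, 0b10101001) = 0b00101011; 0b00101011 ⊕ 0b10111000 = 0b10010011.
Blocks that differ from the original plaintext: P1, P2.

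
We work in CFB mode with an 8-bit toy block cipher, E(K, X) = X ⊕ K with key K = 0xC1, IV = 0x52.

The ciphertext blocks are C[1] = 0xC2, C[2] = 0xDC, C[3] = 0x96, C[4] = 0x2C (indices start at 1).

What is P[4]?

CFB decryption: P_i = C_i ⊕ E(K, C_{i−1}), with C_{0} = IV.
P[4]: E(K, 0x96) = 0x57; 0x2C ⊕ 0x57 = 0x7B.

P[4] = 0x7B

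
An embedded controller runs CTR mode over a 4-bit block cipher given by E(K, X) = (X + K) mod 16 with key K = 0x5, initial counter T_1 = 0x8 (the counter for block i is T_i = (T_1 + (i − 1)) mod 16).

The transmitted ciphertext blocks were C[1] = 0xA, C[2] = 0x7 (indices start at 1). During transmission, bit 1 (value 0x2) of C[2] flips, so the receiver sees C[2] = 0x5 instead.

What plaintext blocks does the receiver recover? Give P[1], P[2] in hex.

CTR decryption: S_i = E(K, T_i) where T_i is the counter for block i; P_i = C_i ⊕ S_i.
Only C[2] changed, to 0x5. In CTR, a change in C_i flips the same bit in P_i only; the keystream is unaffected. Decrypting the received ciphertext:
P[1]: T = 0x8, S = E(K, T) = 0xD; 0xA ⊕ 0xD = 0x7.
P[2]: T = 0x9, S = E(K, T) = 0xE; 0x5 ⊕ 0xE = 0xB.
Blocks that differ from the original plaintext: P[2].

P[1] = 0x7, P[2] = 0xB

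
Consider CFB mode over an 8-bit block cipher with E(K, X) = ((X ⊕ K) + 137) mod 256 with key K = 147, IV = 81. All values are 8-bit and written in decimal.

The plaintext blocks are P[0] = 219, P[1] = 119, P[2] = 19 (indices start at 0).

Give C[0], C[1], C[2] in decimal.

C[0] = 144, C[1] = 251, C[2] = 226

CFB encryption: C_i = P_i ⊕ E(K, C_{i−1}), with C_{−1} = IV.
C[0]: E(K, 81) = 75; 219 ⊕ 75 = 144.
C[1]: E(K, 144) = 140; 119 ⊕ 140 = 251.
C[2]: E(K, 251) = 241; 19 ⊕ 241 = 226.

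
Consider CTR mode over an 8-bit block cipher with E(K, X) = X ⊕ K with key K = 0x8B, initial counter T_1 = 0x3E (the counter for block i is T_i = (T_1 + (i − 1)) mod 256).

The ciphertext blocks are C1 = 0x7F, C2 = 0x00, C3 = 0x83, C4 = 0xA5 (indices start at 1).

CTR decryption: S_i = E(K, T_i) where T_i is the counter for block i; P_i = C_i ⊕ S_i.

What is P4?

P4: T = 0x41, S = E(K, T) = 0xCA; 0xA5 ⊕ 0xCA = 0x6F.

P4 = 0x6F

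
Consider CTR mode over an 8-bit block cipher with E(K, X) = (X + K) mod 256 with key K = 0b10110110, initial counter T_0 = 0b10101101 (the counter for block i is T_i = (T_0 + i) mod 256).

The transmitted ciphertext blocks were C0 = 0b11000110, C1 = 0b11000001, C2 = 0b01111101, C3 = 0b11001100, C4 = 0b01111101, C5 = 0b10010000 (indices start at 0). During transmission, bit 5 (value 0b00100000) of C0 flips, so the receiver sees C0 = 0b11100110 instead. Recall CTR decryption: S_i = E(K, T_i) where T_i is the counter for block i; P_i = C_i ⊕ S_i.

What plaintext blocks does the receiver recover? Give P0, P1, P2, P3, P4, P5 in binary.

Only C0 changed, to 0b11100110. In CTR, a change in C_i flips the same bit in P_i only; the keystream is unaffected. Decrypting the received ciphertext:
P0: T = 0b10101101, S = E(K, T) = 0b01100011; 0b11100110 ⊕ 0b01100011 = 0b10000101.
P1: T = 0b10101110, S = E(K, T) = 0b01100100; 0b11000001 ⊕ 0b01100100 = 0b10100101.
P2: T = 0b10101111, S = E(K, T) = 0b01100101; 0b01111101 ⊕ 0b01100101 = 0b00011000.
P3: T = 0b10110000, S = E(K, T) = 0b01100110; 0b11001100 ⊕ 0b01100110 = 0b10101010.
P4: T = 0b10110001, S = E(K, T) = 0b01100111; 0b01111101 ⊕ 0b01100111 = 0b00011010.
P5: T = 0b10110010, S = E(K, T) = 0b01101000; 0b10010000 ⊕ 0b01101000 = 0b11111000.
Blocks that differ from the original plaintext: P0.

P0 = 0b10000101, P1 = 0b10100101, P2 = 0b00011000, P3 = 0b10101010, P4 = 0b00011010, P5 = 0b11111000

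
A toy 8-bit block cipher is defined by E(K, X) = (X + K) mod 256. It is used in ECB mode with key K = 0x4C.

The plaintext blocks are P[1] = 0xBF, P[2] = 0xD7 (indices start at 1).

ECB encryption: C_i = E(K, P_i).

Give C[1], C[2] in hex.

C[1] = 0x0B, C[2] = 0x23

C[1]: E(K, 0xBF) = 0x0B.
C[2]: E(K, 0xD7) = 0x23.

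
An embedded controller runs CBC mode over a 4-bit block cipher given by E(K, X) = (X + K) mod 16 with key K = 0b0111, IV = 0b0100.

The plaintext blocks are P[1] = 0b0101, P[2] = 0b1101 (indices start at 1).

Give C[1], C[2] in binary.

CBC encryption: C_i = E(K, P_i ⊕ C_{i−1}), with C_{0} = IV.
C[1]: P[1] ⊕ 0b0100 = 0b0001; E(K, 0b0001) = 0b1000.
C[2]: P[2] ⊕ 0b1000 = 0b0101; E(K, 0b0101) = 0b1100.

C[1] = 0b1000, C[2] = 0b1100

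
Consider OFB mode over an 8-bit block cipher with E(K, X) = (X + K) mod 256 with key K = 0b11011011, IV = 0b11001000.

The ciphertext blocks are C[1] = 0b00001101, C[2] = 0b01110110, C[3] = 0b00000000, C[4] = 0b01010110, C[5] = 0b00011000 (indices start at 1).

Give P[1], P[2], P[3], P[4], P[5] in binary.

OFB decryption: S_i = E(K, S_{i−1}) with S_{0} = IV; P_i = C_i ⊕ S_i.
P[1]: S = E(K, 0b11001000) = 0b10100011; 0b00001101 ⊕ 0b10100011 = 0b10101110.
P[2]: S = E(K, 0b10100011) = 0b01111110; 0b01110110 ⊕ 0b01111110 = 0b00001000.
P[3]: S = E(K, 0b01111110) = 0b01011001; 0b00000000 ⊕ 0b01011001 = 0b01011001.
P[4]: S = E(K, 0b01011001) = 0b00110100; 0b01010110 ⊕ 0b00110100 = 0b01100010.
P[5]: S = E(K, 0b00110100) = 0b00001111; 0b00011000 ⊕ 0b00001111 = 0b00010111.

P[1] = 0b10101110, P[2] = 0b00001000, P[3] = 0b01011001, P[4] = 0b01100010, P[5] = 0b00010111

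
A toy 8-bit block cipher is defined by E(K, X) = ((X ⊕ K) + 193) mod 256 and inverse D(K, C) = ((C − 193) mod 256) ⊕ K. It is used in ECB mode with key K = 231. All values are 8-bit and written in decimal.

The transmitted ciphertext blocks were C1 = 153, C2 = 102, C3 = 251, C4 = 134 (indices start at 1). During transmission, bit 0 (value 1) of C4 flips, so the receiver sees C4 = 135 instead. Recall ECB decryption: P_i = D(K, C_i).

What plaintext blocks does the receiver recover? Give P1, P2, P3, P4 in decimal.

Only C4 changed, to 135. In ECB, a change in C_i affects only P_i. Decrypting the received ciphertext:
P1: D(K, 153) = 63.
P2: D(K, 102) = 66.
P3: D(K, 251) = 221.
P4: D(K, 135) = 33.
Blocks that differ from the original plaintext: P4.

P1 = 63, P2 = 66, P3 = 221, P4 = 33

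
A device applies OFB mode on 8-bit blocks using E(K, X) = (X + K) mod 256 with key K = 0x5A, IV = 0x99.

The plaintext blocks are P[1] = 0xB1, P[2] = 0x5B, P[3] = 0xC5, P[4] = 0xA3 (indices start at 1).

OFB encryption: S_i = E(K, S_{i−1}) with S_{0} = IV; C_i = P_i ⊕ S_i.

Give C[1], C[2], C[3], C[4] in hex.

C[1] = 0x42, C[2] = 0x16, C[3] = 0x62, C[4] = 0xA2

C[1]: S = E(K, 0x99) = 0xF3; 0xB1 ⊕ 0xF3 = 0x42.
C[2]: S = E(K, 0xF3) = 0x4D; 0x5B ⊕ 0x4D = 0x16.
C[3]: S = E(K, 0x4D) = 0xA7; 0xC5 ⊕ 0xA7 = 0x62.
C[4]: S = E(K, 0xA7) = 0x01; 0xA3 ⊕ 0x01 = 0xA2.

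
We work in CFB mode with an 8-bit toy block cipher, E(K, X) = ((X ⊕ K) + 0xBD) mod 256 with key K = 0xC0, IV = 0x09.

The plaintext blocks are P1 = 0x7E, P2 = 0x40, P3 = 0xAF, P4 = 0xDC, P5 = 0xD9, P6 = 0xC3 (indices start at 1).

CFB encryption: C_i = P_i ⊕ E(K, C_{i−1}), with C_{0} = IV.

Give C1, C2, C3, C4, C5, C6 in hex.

C1: E(K, 0x09) = 0x86; 0x7E ⊕ 0x86 = 0xF8.
C2: E(K, 0xF8) = 0xF5; 0x40 ⊕ 0xF5 = 0xB5.
C3: E(K, 0xB5) = 0x32; 0xAF ⊕ 0x32 = 0x9D.
C4: E(K, 0x9D) = 0x1A; 0xDC ⊕ 0x1A = 0xC6.
C5: E(K, 0xC6) = 0xC3; 0xD9 ⊕ 0xC3 = 0x1A.
C6: E(K, 0x1A) = 0x97; 0xC3 ⊕ 0x97 = 0x54.

C1 = 0xF8, C2 = 0xB5, C3 = 0x9D, C4 = 0xC6, C5 = 0x1A, C6 = 0x54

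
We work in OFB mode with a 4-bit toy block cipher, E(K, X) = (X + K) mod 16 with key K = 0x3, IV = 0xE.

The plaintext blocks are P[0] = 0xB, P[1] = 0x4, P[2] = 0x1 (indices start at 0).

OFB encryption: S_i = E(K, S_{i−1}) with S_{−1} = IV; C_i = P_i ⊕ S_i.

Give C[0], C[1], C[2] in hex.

C[0]: S = E(K, 0xE) = 0x1; 0xB ⊕ 0x1 = 0xA.
C[1]: S = E(K, 0x1) = 0x4; 0x4 ⊕ 0x4 = 0x0.
C[2]: S = E(K, 0x4) = 0x7; 0x1 ⊕ 0x7 = 0x6.

C[0] = 0xA, C[1] = 0x0, C[2] = 0x6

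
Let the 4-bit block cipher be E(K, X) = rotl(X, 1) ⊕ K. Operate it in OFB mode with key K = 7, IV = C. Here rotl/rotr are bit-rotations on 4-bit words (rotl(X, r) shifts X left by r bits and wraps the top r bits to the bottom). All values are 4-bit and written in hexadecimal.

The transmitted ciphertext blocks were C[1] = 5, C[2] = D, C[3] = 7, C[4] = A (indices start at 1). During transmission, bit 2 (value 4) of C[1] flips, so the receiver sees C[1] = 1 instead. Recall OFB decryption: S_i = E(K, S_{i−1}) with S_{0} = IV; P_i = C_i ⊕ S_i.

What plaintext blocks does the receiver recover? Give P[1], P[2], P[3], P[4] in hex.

Only C[1] changed, to 1. In OFB, a change in C_i flips the same bit in P_i only; the keystream is unaffected. Decrypting the received ciphertext:
P[1]: S = E(K, C) = E; 1 ⊕ E = F.
P[2]: S = E(K, E) = A; D ⊕ A = 7.
P[3]: S = E(K, A) = 2; 7 ⊕ 2 = 5.
P[4]: S = E(K, 2) = 3; A ⊕ 3 = 9.
Blocks that differ from the original plaintext: P[1].

P[1] = F, P[2] = 7, P[3] = 5, P[4] = 9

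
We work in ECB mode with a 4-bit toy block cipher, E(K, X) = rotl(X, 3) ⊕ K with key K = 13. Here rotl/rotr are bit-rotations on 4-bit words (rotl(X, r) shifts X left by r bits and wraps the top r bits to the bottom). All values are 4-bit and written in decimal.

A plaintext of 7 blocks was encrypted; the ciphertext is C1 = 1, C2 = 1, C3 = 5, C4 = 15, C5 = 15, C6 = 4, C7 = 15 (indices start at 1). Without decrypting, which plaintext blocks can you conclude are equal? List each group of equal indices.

P1 = P2; P4 = P5 = P7

ECB encrypts each block independently with the same key, so equal ciphertext blocks imply equal plaintext blocks.
C1 = C2 = 1, so P1 = P2.
C4 = C5 = C7 = 15, so P4 = P5 = P7.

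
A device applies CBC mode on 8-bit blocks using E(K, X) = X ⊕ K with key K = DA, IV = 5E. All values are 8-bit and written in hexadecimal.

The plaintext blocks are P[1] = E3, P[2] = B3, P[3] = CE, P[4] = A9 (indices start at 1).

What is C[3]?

CBC encryption: C_i = E(K, P_i ⊕ C_{i−1}), with C_{0} = IV.
C[1]: P[1] ⊕ 5E = BD; E(K, BD) = 67.
C[2]: P[2] ⊕ 67 = D4; E(K, D4) = 0E.
C[3]: P[3] ⊕ 0E = C0; E(K, C0) = 1A.

C[3] = 1A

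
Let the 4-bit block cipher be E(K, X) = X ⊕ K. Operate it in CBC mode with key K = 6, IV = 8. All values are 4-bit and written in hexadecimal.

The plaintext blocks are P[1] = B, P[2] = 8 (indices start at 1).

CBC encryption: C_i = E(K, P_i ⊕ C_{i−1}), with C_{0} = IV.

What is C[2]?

C[1]: P[1] ⊕ 8 = 3; E(K, 3) = 5.
C[2]: P[2] ⊕ 5 = D; E(K, D) = B.

C[2] = B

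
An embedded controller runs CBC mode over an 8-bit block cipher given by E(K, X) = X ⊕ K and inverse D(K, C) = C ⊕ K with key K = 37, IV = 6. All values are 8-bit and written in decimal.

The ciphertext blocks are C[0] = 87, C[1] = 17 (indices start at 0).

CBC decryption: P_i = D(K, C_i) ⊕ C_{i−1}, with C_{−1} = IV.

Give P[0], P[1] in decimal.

P[0]: D(K, 87) = 114; 114 ⊕ 6 = 116.
P[1]: D(K, 17) = 52; 52 ⊕ 87 = 99.

P[0] = 116, P[1] = 99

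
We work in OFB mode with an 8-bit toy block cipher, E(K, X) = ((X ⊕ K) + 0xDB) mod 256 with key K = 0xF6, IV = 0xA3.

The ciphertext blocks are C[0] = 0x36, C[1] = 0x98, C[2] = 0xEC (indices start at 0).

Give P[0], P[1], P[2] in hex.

OFB decryption: S_i = E(K, S_{i−1}) with S_{−1} = IV; P_i = C_i ⊕ S_i.
P[0]: S = E(K, 0xA3) = 0x30; 0x36 ⊕ 0x30 = 0x06.
P[1]: S = E(K, 0x30) = 0xA1; 0x98 ⊕ 0xA1 = 0x39.
P[2]: S = E(K, 0xA1) = 0x32; 0xEC ⊕ 0x32 = 0xDE.

P[0] = 0x06, P[1] = 0x39, P[2] = 0xDE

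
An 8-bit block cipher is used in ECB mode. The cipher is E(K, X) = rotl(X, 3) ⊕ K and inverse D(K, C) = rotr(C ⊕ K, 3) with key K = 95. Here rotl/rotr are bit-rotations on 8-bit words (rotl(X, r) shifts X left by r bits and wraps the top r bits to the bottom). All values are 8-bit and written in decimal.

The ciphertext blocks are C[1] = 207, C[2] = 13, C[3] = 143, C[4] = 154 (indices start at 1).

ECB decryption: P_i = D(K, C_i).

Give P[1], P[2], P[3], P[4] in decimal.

P[1]: D(K, 207) = 18.
P[2]: D(K, 13) = 74.
P[3]: D(K, 143) = 26.
P[4]: D(K, 154) = 184.

P[1] = 18, P[2] = 74, P[3] = 26, P[4] = 184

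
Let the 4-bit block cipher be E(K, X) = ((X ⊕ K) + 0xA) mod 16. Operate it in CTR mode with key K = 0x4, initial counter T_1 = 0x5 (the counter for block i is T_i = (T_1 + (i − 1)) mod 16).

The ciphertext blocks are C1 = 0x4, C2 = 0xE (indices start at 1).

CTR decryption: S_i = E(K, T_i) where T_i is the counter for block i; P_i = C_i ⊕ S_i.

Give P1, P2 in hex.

P1: T = 0x5, S = E(K, T) = 0xB; 0x4 ⊕ 0xB = 0xF.
P2: T = 0x6, S = E(K, T) = 0xC; 0xE ⊕ 0xC = 0x2.

P1 = 0xF, P2 = 0x2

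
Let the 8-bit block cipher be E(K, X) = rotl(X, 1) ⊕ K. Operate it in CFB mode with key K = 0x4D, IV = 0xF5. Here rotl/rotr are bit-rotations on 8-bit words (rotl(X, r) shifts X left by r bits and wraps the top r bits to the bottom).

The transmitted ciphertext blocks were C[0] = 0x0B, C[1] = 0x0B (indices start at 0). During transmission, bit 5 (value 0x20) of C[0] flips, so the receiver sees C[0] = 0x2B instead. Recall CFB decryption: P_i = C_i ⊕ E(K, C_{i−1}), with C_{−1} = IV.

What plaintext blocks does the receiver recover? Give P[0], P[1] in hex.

P[0] = 0x8D, P[1] = 0x10

Only C[0] changed, to 0x2B. In CFB, a change in C_i flips the same bit in P_i and garbles P_{i+1}. Decrypting the received ciphertext:
P[0]: E(K, 0xF5) = 0xA6; 0x2B ⊕ 0xA6 = 0x8D.
P[1]: E(K, 0x2B) = 0x1B; 0x0B ⊕ 0x1B = 0x10.
Blocks that differ from the original plaintext: P[0], P[1].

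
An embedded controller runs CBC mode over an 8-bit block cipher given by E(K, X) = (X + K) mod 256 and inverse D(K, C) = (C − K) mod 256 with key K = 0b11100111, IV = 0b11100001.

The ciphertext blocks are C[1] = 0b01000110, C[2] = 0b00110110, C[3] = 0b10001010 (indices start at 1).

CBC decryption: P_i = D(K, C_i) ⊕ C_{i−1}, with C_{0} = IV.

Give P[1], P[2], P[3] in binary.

P[1]: D(K, 0b01000110) = 0b01011111; 0b01011111 ⊕ 0b11100001 = 0b10111110.
P[2]: D(K, 0b00110110) = 0b01001111; 0b01001111 ⊕ 0b01000110 = 0b00001001.
P[3]: D(K, 0b10001010) = 0b10100011; 0b10100011 ⊕ 0b00110110 = 0b10010101.

P[1] = 0b10111110, P[2] = 0b00001001, P[3] = 0b10010101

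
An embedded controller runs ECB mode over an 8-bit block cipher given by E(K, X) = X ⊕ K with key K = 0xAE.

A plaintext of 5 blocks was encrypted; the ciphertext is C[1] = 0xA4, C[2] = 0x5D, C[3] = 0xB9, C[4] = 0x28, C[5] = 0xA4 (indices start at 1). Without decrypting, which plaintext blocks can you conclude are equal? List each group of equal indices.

P[1] = P[5]

ECB encrypts each block independently with the same key, so equal ciphertext blocks imply equal plaintext blocks.
C[1] = C[5] = 0xA4, so P[1] = P[5].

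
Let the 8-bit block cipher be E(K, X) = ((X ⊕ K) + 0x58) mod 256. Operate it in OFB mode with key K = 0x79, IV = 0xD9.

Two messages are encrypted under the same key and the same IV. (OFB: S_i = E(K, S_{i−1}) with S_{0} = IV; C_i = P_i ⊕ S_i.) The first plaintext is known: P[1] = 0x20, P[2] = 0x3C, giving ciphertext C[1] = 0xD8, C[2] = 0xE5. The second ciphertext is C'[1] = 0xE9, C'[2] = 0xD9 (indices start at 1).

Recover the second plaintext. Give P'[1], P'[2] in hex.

P'[1] = 0x11, P'[2] = 0x00

In OFB with a reused IV, both messages share the same keystream S_i, so C_i ⊕ C'_i = P_i ⊕ P'_i and thus P'_i = P_i ⊕ C_i ⊕ C'_i.
P'[1]: 0x20 ⊕ 0xD8 ⊕ 0xE9 = 0x11.
P'[2]: 0x3C ⊕ 0xE5 ⊕ 0xD9 = 0x00.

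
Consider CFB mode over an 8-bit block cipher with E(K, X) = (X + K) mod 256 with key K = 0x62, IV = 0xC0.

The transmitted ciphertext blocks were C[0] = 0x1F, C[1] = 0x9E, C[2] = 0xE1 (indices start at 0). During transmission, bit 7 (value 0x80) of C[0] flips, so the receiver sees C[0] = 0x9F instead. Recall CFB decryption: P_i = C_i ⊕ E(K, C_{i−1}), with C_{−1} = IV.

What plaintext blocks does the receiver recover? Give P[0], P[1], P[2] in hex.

P[0] = 0xBD, P[1] = 0x9F, P[2] = 0xE1

Only C[0] changed, to 0x9F. In CFB, a change in C_i flips the same bit in P_i and garbles P_{i+1}. Decrypting the received ciphertext:
P[0]: E(K, 0xC0) = 0x22; 0x9F ⊕ 0x22 = 0xBD.
P[1]: E(K, 0x9F) = 0x01; 0x9E ⊕ 0x01 = 0x9F.
P[2]: E(K, 0x9E) = 0x00; 0xE1 ⊕ 0x00 = 0xE1.
Blocks that differ from the original plaintext: P[0], P[1].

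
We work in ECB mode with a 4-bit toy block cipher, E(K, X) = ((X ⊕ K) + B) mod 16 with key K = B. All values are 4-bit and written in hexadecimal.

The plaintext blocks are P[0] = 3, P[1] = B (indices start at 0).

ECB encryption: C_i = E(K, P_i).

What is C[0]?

C[0] = 3

C[0]: E(K, 3) = 3.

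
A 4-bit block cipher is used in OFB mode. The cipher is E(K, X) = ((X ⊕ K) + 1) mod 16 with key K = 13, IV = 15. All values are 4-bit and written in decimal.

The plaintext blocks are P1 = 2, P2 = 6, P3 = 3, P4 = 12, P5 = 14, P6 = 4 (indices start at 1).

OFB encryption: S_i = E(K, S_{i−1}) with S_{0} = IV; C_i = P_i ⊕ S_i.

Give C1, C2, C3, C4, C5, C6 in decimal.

C1 = 1, C2 = 9, C3 = 0, C4 = 3, C5 = 13, C6 = 11

C1: S = E(K, 15) = 3; 2 ⊕ 3 = 1.
C2: S = E(K, 3) = 15; 6 ⊕ 15 = 9.
C3: S = E(K, 15) = 3; 3 ⊕ 3 = 0.
C4: S = E(K, 3) = 15; 12 ⊕ 15 = 3.
C5: S = E(K, 15) = 3; 14 ⊕ 3 = 13.
C6: S = E(K, 3) = 15; 4 ⊕ 15 = 11.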